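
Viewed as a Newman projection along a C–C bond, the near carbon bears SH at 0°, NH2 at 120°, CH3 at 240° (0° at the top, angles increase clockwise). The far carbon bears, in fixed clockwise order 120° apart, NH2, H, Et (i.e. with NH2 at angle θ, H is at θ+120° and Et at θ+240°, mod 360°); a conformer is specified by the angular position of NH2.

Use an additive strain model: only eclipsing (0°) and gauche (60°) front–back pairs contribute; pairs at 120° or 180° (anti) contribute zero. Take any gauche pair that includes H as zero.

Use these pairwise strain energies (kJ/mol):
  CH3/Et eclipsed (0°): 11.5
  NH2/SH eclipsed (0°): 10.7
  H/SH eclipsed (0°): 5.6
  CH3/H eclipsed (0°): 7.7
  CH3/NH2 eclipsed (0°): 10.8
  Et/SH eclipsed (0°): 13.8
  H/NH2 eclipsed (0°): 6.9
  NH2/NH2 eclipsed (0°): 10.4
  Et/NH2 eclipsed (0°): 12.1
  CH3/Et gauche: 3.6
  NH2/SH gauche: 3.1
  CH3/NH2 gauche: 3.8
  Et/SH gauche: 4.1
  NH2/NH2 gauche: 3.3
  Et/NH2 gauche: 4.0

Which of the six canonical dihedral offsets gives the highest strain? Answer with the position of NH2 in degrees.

120°

NH2 at 0° (eclipsed): SH–NH2 eclipsed, NH2–H eclipsed, CH3–Et eclipsed; 10.7 + 6.9 + 11.5 = 29.1 kJ/mol.
NH2 at 60° (staggered): SH–NH2 gauche, SH–Et gauche, NH2–NH2 gauche, CH3–Et gauche; 3.1 + 4.1 + 3.3 + 3.6 = 14.1 kJ/mol.
NH2 at 120° (eclipsed): SH–Et eclipsed, NH2–NH2 eclipsed, CH3–H eclipsed; 13.8 + 10.4 + 7.7 = 31.9 kJ/mol.
NH2 at 180° (staggered): SH–Et gauche, NH2–NH2 gauche, NH2–Et gauche, CH3–NH2 gauche; 4.1 + 3.3 + 4.0 + 3.8 = 15.2 kJ/mol.
NH2 at 240° (eclipsed): SH–H eclipsed, NH2–Et eclipsed, CH3–NH2 eclipsed; 5.6 + 12.1 + 10.8 = 28.5 kJ/mol.
NH2 at 300° (staggered): SH–NH2 gauche, NH2–Et gauche, CH3–NH2 gauche, CH3–Et gauche; 3.1 + 4.0 + 3.8 + 3.6 = 14.5 kJ/mol.
The maximum (31.9 kJ/mol) occurs with NH2 at 120°.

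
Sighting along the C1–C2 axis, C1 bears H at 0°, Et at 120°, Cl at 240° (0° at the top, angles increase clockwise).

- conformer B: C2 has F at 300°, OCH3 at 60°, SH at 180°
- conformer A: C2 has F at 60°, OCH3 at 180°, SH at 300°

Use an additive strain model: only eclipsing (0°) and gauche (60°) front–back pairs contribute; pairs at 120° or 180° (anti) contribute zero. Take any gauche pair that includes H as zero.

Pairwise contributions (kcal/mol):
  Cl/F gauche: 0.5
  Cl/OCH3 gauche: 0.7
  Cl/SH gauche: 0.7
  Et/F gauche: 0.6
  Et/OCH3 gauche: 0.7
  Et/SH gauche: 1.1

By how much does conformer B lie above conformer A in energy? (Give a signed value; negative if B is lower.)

+0.3 kcal/mol

B is staggered. Et at 120° is gauche with OCH3 at 60° (0.7); Et at 120° is gauche with SH at 180° (1.1); Cl at 240° is gauche with F at 300° (0.5); Cl at 240° is gauche with SH at 180° (0.7). Total 3.0 kcal/mol.
A is staggered. Et at 120° is gauche with F at 60° (0.6); Et at 120° is gauche with OCH3 at 180° (0.7); Cl at 240° is gauche with OCH3 at 180° (0.7); Cl at 240° is gauche with SH at 300° (0.7). Total 2.7 kcal/mol.
E(B) − E(A) = 3.0 − 2.7 = +0.3 kcal/mol.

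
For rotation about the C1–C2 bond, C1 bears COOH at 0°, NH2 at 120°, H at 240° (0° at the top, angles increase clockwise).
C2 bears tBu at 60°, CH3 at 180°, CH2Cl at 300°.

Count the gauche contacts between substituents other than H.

4

Non-H gauche pairs: COOH(0°)/tBu(60°); COOH(0°)/CH2Cl(300°); NH2(120°)/tBu(60°); NH2(120°)/CH3(180°) — 4 interactions.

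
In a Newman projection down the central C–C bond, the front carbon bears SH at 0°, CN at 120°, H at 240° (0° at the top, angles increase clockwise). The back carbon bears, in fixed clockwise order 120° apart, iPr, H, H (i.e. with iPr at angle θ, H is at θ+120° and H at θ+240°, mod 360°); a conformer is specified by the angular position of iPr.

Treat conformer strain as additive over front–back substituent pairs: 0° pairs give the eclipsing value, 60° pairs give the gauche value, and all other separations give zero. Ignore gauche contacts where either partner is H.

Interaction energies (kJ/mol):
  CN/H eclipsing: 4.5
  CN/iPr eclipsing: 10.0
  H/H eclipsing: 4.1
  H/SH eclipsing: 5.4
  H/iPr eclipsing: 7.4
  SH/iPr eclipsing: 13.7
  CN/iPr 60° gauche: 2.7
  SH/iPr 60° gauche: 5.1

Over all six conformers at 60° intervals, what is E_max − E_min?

iPr at 0° (eclipsed): SH(0°)/iPr(0°) eclipsed 13.7; CN(120°)/H(120°) eclipsed 4.5; H(240°)/H(240°) eclipsed 4.1 → 22.3 kJ/mol.
iPr at 60° (staggered): SH(0°)/iPr(60°) gauche 5.1; CN(120°)/iPr(60°) gauche 2.7 → 7.8 kJ/mol.
iPr at 120° (eclipsed): SH(0°)/H(0°) eclipsed 5.4; CN(120°)/iPr(120°) eclipsed 10.0; H(240°)/H(240°) eclipsed 4.1 → 19.5 kJ/mol.
iPr at 180° (staggered): CN(120°)/iPr(180°) gauche 2.7 → 2.7 kJ/mol.
iPr at 240° (eclipsed): SH(0°)/H(0°) eclipsed 5.4; CN(120°)/H(120°) eclipsed 4.5; H(240°)/iPr(240°) eclipsed 7.4 → 17.3 kJ/mol.
iPr at 300° (staggered): SH(0°)/iPr(300°) gauche 5.1 → 5.1 kJ/mol.
Max at 0° (22.3 kJ/mol), min at 180° (2.7 kJ/mol); barrier = 19.6 kJ/mol.

19.6 kJ/mol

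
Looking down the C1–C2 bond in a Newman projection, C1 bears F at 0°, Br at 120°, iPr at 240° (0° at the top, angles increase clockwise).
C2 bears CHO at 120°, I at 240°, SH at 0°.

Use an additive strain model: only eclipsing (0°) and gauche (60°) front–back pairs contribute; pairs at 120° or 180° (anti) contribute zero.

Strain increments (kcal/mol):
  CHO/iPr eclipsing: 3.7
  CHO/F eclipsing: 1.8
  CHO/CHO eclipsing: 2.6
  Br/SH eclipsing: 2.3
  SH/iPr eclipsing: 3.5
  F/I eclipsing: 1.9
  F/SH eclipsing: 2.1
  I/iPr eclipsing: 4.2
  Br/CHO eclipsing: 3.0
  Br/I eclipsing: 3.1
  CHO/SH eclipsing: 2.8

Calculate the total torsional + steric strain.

This conformer (eclipsed): F(0°)/SH(0°) eclipsed 2.1; Br(120°)/CHO(120°) eclipsed 3.0; iPr(240°)/I(240°) eclipsed 4.2 → 9.3 kcal/mol.

9.3 kcal/mol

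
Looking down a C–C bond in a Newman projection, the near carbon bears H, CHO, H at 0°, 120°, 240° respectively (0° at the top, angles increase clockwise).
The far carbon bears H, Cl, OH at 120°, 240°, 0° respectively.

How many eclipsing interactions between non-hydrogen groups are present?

Every eclipsing pair involves H, so the count is 0.

0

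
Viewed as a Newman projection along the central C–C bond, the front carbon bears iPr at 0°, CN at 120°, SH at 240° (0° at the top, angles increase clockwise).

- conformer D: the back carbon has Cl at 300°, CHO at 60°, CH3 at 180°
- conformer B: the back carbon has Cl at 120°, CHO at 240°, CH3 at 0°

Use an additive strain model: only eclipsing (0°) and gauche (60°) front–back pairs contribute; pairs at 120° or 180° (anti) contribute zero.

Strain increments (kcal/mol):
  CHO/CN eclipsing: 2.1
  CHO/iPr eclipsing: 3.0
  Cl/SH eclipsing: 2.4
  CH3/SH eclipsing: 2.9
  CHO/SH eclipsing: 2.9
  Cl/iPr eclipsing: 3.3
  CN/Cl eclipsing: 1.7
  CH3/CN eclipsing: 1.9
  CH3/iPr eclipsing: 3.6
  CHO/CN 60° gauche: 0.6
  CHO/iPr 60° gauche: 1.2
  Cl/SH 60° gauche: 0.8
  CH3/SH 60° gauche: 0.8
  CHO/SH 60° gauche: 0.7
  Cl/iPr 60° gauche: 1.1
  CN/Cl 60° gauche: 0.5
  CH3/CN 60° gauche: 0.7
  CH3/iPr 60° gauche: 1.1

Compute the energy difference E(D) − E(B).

-3.0 kcal/mol

D (staggered): iPr–Cl gauche, iPr–CHO gauche, CN–CHO gauche, CN–CH3 gauche, SH–Cl gauche, SH–CH3 gauche; 1.1 + 1.2 + 0.6 + 0.7 + 0.8 + 0.8 = 5.2 kcal/mol.
B (eclipsed): iPr–CH3 eclipsed, CN–Cl eclipsed, SH–CHO eclipsed; 3.6 + 1.7 + 2.9 = 8.2 kcal/mol.
E(D) − E(B) = 5.2 − 8.2 = -3.0 kcal/mol.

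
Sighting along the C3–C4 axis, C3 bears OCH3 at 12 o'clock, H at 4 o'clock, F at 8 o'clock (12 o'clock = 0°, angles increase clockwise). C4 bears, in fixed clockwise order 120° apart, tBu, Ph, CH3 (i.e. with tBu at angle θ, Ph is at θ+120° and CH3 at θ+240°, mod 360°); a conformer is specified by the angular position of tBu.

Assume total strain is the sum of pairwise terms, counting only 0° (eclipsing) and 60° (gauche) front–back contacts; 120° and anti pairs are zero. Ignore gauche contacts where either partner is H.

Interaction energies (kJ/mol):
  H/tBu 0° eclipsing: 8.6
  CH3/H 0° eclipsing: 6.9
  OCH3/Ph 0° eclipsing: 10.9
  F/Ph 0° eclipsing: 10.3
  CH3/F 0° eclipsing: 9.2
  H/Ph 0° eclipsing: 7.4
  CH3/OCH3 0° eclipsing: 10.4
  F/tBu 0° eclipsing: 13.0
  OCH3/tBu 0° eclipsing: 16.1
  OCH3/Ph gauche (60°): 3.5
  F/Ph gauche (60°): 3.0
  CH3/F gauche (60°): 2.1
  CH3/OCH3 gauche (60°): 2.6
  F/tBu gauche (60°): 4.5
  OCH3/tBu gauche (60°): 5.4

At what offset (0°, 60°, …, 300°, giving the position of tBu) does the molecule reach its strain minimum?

60°

tBu at 0° (eclipsed): OCH3(0°)/tBu(0°) eclipsed 16.1; H(120°)/Ph(120°) eclipsed 7.4; F(240°)/CH3(240°) eclipsed 9.2 → 32.7 kJ/mol.
tBu at 60° (staggered): OCH3(0°)/tBu(60°) gauche 5.4; OCH3(0°)/CH3(300°) gauche 2.6; F(240°)/Ph(180°) gauche 3.0; F(240°)/CH3(300°) gauche 2.1 → 13.1 kJ/mol.
tBu at 120° (eclipsed): OCH3(0°)/CH3(0°) eclipsed 10.4; H(120°)/tBu(120°) eclipsed 8.6; F(240°)/Ph(240°) eclipsed 10.3 → 29.3 kJ/mol.
tBu at 180° (staggered): OCH3(0°)/Ph(300°) gauche 3.5; OCH3(0°)/CH3(60°) gauche 2.6; F(240°)/tBu(180°) gauche 4.5; F(240°)/Ph(300°) gauche 3.0 → 13.6 kJ/mol.
tBu at 240° (eclipsed): OCH3(0°)/Ph(0°) eclipsed 10.9; H(120°)/CH3(120°) eclipsed 6.9; F(240°)/tBu(240°) eclipsed 13.0 → 30.8 kJ/mol.
tBu at 300° (staggered): OCH3(0°)/tBu(300°) gauche 5.4; OCH3(0°)/Ph(60°) gauche 3.5; F(240°)/tBu(300°) gauche 4.5; F(240°)/CH3(180°) gauche 2.1 → 15.5 kJ/mol.
The minimum (13.1 kJ/mol) occurs with tBu at 60°.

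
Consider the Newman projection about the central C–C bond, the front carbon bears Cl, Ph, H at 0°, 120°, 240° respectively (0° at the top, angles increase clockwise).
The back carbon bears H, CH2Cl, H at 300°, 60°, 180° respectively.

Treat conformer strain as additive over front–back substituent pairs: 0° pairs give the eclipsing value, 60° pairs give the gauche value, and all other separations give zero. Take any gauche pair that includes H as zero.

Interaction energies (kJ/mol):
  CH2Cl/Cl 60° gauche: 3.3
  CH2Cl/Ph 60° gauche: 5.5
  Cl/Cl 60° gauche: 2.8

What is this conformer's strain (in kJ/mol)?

8.8 kJ/mol

This conformer (staggered): Cl–CH2Cl gauche, Ph–CH2Cl gauche; 3.3 + 5.5 = 8.8 kJ/mol.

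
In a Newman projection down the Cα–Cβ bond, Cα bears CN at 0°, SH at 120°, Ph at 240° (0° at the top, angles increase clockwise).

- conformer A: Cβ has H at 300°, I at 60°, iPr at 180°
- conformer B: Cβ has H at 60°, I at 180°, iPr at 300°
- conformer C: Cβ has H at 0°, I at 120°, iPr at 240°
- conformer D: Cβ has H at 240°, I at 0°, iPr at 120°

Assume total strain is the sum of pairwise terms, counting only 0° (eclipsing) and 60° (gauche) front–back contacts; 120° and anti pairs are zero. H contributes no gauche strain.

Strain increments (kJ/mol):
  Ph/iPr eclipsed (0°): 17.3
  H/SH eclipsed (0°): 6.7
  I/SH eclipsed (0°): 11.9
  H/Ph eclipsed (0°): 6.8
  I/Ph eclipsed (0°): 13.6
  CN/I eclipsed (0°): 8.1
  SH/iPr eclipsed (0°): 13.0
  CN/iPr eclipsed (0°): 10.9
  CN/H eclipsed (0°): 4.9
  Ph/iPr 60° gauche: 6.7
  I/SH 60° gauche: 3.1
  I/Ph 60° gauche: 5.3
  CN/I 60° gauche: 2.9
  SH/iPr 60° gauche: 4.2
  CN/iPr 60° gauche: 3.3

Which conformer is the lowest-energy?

A (staggered): CN(0°)/I(60°) gauche 2.9; SH(120°)/I(60°) gauche 3.1; SH(120°)/iPr(180°) gauche 4.2; Ph(240°)/iPr(180°) gauche 6.7 → 16.9 kJ/mol.
B (staggered): CN(0°)/iPr(300°) gauche 3.3; SH(120°)/I(180°) gauche 3.1; Ph(240°)/I(180°) gauche 5.3; Ph(240°)/iPr(300°) gauche 6.7 → 18.4 kJ/mol.
C (eclipsed): CN(0°)/H(0°) eclipsed 4.9; SH(120°)/I(120°) eclipsed 11.9; Ph(240°)/iPr(240°) eclipsed 17.3 → 34.1 kJ/mol.
D (eclipsed): CN(0°)/I(0°) eclipsed 8.1; SH(120°)/iPr(120°) eclipsed 13.0; Ph(240°)/H(240°) eclipsed 6.8 → 27.9 kJ/mol.
A has the lowest total (16.9 kJ/mol).

A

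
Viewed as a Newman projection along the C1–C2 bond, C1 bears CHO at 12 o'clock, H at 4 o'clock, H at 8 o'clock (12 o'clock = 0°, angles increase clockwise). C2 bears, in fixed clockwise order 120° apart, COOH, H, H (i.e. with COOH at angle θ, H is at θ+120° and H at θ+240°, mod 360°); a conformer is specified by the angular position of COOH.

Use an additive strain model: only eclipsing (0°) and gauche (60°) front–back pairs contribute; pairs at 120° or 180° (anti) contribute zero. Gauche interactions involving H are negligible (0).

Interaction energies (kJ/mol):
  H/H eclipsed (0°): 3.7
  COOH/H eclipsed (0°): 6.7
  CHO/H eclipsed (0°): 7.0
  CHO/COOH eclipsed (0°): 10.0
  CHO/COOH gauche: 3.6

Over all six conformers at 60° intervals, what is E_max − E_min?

17.4 kJ/mol

COOH at 0° is eclipsed. CHO at 0° is eclipsed with COOH at 0° (10.0); H at 120° is eclipsed with H at 120° (3.7); H at 240° is eclipsed with H at 240° (3.7). Total 17.4 kJ/mol.
COOH at 60° is staggered. CHO at 0° is gauche with COOH at 60° (3.6). Total 3.6 kJ/mol.
COOH at 120° is eclipsed. CHO at 0° is eclipsed with H at 0° (7.0); H at 120° is eclipsed with COOH at 120° (6.7); H at 240° is eclipsed with H at 240° (3.7). Total 17.4 kJ/mol.
COOH at 180° (staggered): no non-H gauche contacts → 0.0 kJ/mol.
COOH at 240° is eclipsed. CHO at 0° is eclipsed with H at 0° (7.0); H at 120° is eclipsed with H at 120° (3.7); H at 240° is eclipsed with COOH at 240° (6.7). Total 17.4 kJ/mol.
COOH at 300° is staggered. CHO at 0° is gauche with COOH at 300° (3.6). Total 3.6 kJ/mol.
Max at 0° (17.4 kJ/mol), min at 180° (0.0 kJ/mol); barrier = 17.4 kJ/mol.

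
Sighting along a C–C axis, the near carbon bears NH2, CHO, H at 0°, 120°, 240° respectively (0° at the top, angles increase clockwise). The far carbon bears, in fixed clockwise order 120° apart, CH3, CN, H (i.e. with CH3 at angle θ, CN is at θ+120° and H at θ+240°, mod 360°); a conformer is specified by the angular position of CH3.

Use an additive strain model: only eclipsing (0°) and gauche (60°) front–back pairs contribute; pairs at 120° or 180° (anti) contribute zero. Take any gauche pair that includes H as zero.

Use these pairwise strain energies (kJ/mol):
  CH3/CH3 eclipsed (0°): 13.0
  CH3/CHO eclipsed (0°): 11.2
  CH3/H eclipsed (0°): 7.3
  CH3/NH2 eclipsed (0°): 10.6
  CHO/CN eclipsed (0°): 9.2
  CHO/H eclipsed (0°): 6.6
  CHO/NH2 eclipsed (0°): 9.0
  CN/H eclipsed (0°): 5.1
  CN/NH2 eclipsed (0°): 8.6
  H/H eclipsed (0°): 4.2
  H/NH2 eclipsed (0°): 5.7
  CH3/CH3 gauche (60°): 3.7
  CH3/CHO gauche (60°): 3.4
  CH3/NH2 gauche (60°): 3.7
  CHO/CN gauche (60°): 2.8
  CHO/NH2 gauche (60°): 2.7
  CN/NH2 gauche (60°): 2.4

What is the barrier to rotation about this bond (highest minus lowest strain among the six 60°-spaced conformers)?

18.2 kJ/mol

CH3 at 0° (eclipsed): NH2(0°)/CH3(0°) eclipsed 10.6; CHO(120°)/CN(120°) eclipsed 9.2; H(240°)/H(240°) eclipsed 4.2 → 24.0 kJ/mol.
CH3 at 60° (staggered): NH2(0°)/CH3(60°) gauche 3.7; CHO(120°)/CH3(60°) gauche 3.4; CHO(120°)/CN(180°) gauche 2.8 → 9.9 kJ/mol.
CH3 at 120° (eclipsed): NH2(0°)/H(0°) eclipsed 5.7; CHO(120°)/CH3(120°) eclipsed 11.2; H(240°)/CN(240°) eclipsed 5.1 → 22.0 kJ/mol.
CH3 at 180° (staggered): NH2(0°)/CN(300°) gauche 2.4; CHO(120°)/CH3(180°) gauche 3.4 → 5.8 kJ/mol.
CH3 at 240° (eclipsed): NH2(0°)/CN(0°) eclipsed 8.6; CHO(120°)/H(120°) eclipsed 6.6; H(240°)/CH3(240°) eclipsed 7.3 → 22.5 kJ/mol.
CH3 at 300° (staggered): NH2(0°)/CH3(300°) gauche 3.7; NH2(0°)/CN(60°) gauche 2.4; CHO(120°)/CN(60°) gauche 2.8 → 8.9 kJ/mol.
Max at 0° (24.0 kJ/mol), min at 180° (5.8 kJ/mol); barrier = 18.2 kJ/mol.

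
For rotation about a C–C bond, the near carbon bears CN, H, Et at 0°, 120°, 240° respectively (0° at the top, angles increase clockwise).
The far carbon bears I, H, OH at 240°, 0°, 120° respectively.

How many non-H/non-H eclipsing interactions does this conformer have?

1

Non-H eclipsing pairs: Et(240°)/I(240°) — 1 interaction.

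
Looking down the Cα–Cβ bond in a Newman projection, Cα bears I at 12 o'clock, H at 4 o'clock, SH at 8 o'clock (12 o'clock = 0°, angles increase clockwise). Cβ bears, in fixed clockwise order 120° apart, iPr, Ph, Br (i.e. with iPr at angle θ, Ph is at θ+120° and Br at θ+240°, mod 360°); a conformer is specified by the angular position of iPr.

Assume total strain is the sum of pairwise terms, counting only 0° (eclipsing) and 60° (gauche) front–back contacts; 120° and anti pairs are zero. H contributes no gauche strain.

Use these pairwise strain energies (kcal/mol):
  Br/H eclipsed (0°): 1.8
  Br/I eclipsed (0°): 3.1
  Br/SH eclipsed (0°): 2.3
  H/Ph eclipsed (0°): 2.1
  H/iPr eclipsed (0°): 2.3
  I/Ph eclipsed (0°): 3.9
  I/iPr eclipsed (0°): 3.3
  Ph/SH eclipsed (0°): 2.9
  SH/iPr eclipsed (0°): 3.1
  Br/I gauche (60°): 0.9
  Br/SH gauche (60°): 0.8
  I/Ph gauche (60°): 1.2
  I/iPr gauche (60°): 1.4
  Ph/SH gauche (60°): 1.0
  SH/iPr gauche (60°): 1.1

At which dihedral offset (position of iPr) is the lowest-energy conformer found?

iPr at 0° (eclipsed): I(0°)/iPr(0°) eclipsed 3.3; H(120°)/Ph(120°) eclipsed 2.1; SH(240°)/Br(240°) eclipsed 2.3 → 7.7 kcal/mol.
iPr at 60° (staggered): I(0°)/iPr(60°) gauche 1.4; I(0°)/Br(300°) gauche 0.9; SH(240°)/Ph(180°) gauche 1.0; SH(240°)/Br(300°) gauche 0.8 → 4.1 kcal/mol.
iPr at 120° (eclipsed): I(0°)/Br(0°) eclipsed 3.1; H(120°)/iPr(120°) eclipsed 2.3; SH(240°)/Ph(240°) eclipsed 2.9 → 8.3 kcal/mol.
iPr at 180° (staggered): I(0°)/Ph(300°) gauche 1.2; I(0°)/Br(60°) gauche 0.9; SH(240°)/iPr(180°) gauche 1.1; SH(240°)/Ph(300°) gauche 1.0 → 4.2 kcal/mol.
iPr at 240° (eclipsed): I(0°)/Ph(0°) eclipsed 3.9; H(120°)/Br(120°) eclipsed 1.8; SH(240°)/iPr(240°) eclipsed 3.1 → 8.8 kcal/mol.
iPr at 300° (staggered): I(0°)/iPr(300°) gauche 1.4; I(0°)/Ph(60°) gauche 1.2; SH(240°)/iPr(300°) gauche 1.1; SH(240°)/Br(180°) gauche 0.8 → 4.5 kcal/mol.
The minimum (4.1 kcal/mol) occurs with iPr at 60°.

60°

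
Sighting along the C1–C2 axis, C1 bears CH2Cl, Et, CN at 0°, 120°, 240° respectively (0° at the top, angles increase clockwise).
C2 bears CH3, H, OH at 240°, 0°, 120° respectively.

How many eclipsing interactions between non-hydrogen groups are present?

Non-H eclipsing pairs: Et(120°)/OH(120°); CN(240°)/CH3(240°) — 2 interactions.

2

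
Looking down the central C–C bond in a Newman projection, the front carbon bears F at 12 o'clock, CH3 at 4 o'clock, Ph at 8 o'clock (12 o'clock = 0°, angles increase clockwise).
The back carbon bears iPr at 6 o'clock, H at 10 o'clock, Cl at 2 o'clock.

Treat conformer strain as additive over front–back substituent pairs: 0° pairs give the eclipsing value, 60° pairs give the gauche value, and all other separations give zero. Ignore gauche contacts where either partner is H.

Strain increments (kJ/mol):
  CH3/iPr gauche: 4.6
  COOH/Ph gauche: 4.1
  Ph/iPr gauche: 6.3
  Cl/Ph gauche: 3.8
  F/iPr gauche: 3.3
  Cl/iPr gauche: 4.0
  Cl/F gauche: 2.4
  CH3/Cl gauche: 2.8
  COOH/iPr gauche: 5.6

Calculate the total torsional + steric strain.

This conformer (staggered): F–Cl gauche, CH3–iPr gauche, CH3–Cl gauche, Ph–iPr gauche; 2.4 + 4.6 + 2.8 + 6.3 = 16.1 kJ/mol.

16.1 kJ/mol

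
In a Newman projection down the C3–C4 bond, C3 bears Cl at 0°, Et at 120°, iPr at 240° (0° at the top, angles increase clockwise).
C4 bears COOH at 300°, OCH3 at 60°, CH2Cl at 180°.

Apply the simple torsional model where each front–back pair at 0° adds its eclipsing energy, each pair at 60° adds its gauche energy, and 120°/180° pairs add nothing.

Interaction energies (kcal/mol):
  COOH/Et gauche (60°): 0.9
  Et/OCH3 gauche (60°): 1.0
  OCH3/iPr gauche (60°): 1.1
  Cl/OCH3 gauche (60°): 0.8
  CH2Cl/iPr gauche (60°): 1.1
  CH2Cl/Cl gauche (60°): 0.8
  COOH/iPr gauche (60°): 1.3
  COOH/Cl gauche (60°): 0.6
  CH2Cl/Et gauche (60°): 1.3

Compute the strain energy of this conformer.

This conformer (staggered): Cl(0°)/COOH(300°) gauche 0.6; Cl(0°)/OCH3(60°) gauche 0.8; Et(120°)/OCH3(60°) gauche 1.0; Et(120°)/CH2Cl(180°) gauche 1.3; iPr(240°)/COOH(300°) gauche 1.3; iPr(240°)/CH2Cl(180°) gauche 1.1 → 6.1 kcal/mol.

6.1 kcal/mol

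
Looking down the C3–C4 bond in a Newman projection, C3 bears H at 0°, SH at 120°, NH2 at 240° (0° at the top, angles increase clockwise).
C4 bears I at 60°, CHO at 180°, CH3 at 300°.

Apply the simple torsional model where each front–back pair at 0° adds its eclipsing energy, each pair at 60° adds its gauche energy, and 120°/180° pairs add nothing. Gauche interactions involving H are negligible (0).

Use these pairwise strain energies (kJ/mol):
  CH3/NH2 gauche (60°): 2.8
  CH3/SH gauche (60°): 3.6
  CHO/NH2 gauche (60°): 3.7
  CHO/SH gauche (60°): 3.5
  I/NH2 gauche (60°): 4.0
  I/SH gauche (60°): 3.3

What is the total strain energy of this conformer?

This conformer (staggered): SH–I gauche, SH–CHO gauche, NH2–CHO gauche, NH2–CH3 gauche; 3.3 + 3.5 + 3.7 + 2.8 = 13.3 kJ/mol.

13.3 kJ/mol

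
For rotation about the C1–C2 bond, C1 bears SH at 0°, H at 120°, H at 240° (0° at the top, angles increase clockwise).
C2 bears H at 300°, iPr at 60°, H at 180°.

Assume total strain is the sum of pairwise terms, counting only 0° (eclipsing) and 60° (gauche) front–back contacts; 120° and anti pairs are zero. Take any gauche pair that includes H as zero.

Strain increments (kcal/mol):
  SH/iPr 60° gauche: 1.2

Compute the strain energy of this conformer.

This conformer (staggered): SH(0°)/iPr(60°) gauche 1.2 → 1.2 kcal/mol.

1.2 kcal/mol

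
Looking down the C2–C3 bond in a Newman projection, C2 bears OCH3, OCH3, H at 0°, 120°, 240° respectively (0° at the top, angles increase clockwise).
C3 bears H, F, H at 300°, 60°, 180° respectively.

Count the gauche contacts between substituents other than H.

Non-H gauche pairs: OCH3(0°)/F(60°); OCH3(120°)/F(60°) — 2 interactions.

2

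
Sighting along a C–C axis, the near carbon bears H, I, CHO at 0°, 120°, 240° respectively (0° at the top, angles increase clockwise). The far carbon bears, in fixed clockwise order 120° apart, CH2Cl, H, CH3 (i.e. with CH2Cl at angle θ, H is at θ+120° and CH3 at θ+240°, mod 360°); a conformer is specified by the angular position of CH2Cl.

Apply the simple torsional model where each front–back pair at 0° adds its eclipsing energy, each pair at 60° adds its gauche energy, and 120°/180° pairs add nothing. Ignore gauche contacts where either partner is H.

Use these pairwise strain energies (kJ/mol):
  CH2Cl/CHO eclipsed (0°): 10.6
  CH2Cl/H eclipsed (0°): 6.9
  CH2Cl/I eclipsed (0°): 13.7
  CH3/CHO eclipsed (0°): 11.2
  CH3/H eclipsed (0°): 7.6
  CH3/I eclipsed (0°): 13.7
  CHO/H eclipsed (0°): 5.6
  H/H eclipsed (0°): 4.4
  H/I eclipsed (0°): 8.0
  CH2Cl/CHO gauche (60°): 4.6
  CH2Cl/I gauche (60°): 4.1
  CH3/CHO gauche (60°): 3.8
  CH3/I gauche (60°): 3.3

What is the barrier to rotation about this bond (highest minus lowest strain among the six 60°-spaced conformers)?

CH2Cl at 0° (eclipsed): H(0°)/CH2Cl(0°) eclipsed 6.9; I(120°)/H(120°) eclipsed 8.0; CHO(240°)/CH3(240°) eclipsed 11.2 → 26.1 kJ/mol.
CH2Cl at 60° (staggered): I(120°)/CH2Cl(60°) gauche 4.1; CHO(240°)/CH3(300°) gauche 3.8 → 7.9 kJ/mol.
CH2Cl at 120° (eclipsed): H(0°)/CH3(0°) eclipsed 7.6; I(120°)/CH2Cl(120°) eclipsed 13.7; CHO(240°)/H(240°) eclipsed 5.6 → 26.9 kJ/mol.
CH2Cl at 180° (staggered): I(120°)/CH2Cl(180°) gauche 4.1; I(120°)/CH3(60°) gauche 3.3; CHO(240°)/CH2Cl(180°) gauche 4.6 → 12.0 kJ/mol.
CH2Cl at 240° (eclipsed): H(0°)/H(0°) eclipsed 4.4; I(120°)/CH3(120°) eclipsed 13.7; CHO(240°)/CH2Cl(240°) eclipsed 10.6 → 28.7 kJ/mol.
CH2Cl at 300° (staggered): I(120°)/CH3(180°) gauche 3.3; CHO(240°)/CH2Cl(300°) gauche 4.6; CHO(240°)/CH3(180°) gauche 3.8 → 11.7 kJ/mol.
Max at 240° (28.7 kJ/mol), min at 60° (7.9 kJ/mol); barrier = 20.8 kJ/mol.

20.8 kJ/mol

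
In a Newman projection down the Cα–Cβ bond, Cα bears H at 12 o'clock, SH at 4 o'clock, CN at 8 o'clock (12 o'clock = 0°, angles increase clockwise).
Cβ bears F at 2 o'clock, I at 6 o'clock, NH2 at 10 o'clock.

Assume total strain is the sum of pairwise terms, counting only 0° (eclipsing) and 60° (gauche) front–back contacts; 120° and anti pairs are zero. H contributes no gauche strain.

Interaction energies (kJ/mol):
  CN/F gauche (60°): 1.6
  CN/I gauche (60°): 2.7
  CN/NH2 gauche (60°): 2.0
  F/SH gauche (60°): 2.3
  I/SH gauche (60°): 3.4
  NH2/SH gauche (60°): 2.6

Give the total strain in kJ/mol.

This conformer (staggered): SH(120°)/F(60°) gauche 2.3; SH(120°)/I(180°) gauche 3.4; CN(240°)/I(180°) gauche 2.7; CN(240°)/NH2(300°) gauche 2.0 → 10.4 kJ/mol.

10.4 kJ/mol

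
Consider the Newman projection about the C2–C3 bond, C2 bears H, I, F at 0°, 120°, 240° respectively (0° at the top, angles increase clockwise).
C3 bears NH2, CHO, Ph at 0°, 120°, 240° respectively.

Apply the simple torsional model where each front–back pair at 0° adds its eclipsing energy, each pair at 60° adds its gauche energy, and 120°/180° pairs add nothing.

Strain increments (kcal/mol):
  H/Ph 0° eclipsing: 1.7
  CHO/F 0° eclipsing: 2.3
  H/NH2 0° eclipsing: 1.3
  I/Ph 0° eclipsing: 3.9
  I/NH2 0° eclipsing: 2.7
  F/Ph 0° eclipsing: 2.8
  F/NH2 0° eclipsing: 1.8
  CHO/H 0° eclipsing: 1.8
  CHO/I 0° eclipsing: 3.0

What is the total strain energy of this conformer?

7.1 kcal/mol

This conformer (eclipsed): H–NH2 eclipsed, I–CHO eclipsed, F–Ph eclipsed; 1.3 + 3.0 + 2.8 = 7.1 kcal/mol.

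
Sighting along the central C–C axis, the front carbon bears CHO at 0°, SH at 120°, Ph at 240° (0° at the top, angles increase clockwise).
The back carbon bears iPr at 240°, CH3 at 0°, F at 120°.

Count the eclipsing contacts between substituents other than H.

3

Non-H eclipsing pairs: CHO(0°)/CH3(0°); SH(120°)/F(120°); Ph(240°)/iPr(240°) — 3 interactions.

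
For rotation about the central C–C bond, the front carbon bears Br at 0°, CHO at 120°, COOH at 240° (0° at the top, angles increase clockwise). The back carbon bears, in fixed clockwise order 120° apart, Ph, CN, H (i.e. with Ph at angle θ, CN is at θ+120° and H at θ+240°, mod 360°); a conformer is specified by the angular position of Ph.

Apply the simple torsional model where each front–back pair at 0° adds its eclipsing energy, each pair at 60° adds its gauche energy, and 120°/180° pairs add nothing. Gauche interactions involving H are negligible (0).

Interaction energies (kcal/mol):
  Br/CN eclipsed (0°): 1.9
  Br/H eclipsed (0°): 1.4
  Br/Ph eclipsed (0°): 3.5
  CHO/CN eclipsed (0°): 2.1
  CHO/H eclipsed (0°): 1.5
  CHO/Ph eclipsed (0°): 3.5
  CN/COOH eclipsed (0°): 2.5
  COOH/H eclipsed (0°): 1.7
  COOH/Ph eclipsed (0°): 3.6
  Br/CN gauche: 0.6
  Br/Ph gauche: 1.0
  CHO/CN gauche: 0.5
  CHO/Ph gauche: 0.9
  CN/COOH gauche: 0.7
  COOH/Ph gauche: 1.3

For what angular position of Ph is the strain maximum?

120°

Ph at 0° is eclipsed. Br at 0° is eclipsed with Ph at 0° (3.5); CHO at 120° is eclipsed with CN at 120° (2.1); COOH at 240° is eclipsed with H at 240° (1.7). Total 7.3 kcal/mol.
Ph at 60° is staggered. Br at 0° is gauche with Ph at 60° (1.0); CHO at 120° is gauche with Ph at 60° (0.9); CHO at 120° is gauche with CN at 180° (0.5); COOH at 240° is gauche with CN at 180° (0.7). Total 3.1 kcal/mol.
Ph at 120° is eclipsed. Br at 0° is eclipsed with H at 0° (1.4); CHO at 120° is eclipsed with Ph at 120° (3.5); COOH at 240° is eclipsed with CN at 240° (2.5). Total 7.4 kcal/mol.
Ph at 180° is staggered. Br at 0° is gauche with CN at 300° (0.6); CHO at 120° is gauche with Ph at 180° (0.9); COOH at 240° is gauche with Ph at 180° (1.3); COOH at 240° is gauche with CN at 300° (0.7). Total 3.5 kcal/mol.
Ph at 240° is eclipsed. Br at 0° is eclipsed with CN at 0° (1.9); CHO at 120° is eclipsed with H at 120° (1.5); COOH at 240° is eclipsed with Ph at 240° (3.6). Total 7.0 kcal/mol.
Ph at 300° is staggered. Br at 0° is gauche with Ph at 300° (1.0); Br at 0° is gauche with CN at 60° (0.6); CHO at 120° is gauche with CN at 60° (0.5); COOH at 240° is gauche with Ph at 300° (1.3). Total 3.4 kcal/mol.
The maximum (7.4 kcal/mol) occurs with Ph at 120°.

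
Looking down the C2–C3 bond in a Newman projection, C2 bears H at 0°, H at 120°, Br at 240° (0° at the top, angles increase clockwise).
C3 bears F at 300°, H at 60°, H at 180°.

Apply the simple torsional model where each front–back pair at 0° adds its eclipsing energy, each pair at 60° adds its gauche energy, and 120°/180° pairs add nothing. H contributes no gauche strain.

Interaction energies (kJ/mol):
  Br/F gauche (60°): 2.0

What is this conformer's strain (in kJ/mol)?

2.0 kJ/mol

This conformer (staggered): Br(240°)/F(300°) gauche 2.0 → 2.0 kJ/mol.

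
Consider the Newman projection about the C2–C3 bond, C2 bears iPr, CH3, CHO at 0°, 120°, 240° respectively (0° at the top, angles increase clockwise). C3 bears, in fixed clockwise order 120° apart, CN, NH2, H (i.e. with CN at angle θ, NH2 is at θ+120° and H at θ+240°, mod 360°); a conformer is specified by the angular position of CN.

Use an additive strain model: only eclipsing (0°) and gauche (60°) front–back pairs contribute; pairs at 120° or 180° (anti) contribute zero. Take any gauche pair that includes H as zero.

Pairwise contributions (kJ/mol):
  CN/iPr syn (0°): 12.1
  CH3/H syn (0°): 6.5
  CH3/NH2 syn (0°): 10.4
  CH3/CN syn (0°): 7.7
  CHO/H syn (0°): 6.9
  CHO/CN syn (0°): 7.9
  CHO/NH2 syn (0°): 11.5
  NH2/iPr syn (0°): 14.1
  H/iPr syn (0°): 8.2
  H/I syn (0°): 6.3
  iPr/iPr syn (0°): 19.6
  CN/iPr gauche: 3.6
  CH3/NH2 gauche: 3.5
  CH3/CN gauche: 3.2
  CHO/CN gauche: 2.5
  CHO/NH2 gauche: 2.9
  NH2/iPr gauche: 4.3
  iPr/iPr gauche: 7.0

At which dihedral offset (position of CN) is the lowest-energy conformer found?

CN at 0° is eclipsed. iPr at 0° is eclipsed with CN at 0° (12.1); CH3 at 120° is eclipsed with NH2 at 120° (10.4); CHO at 240° is eclipsed with H at 240° (6.9). Total 29.4 kJ/mol.
CN at 60° is staggered. iPr at 0° is gauche with CN at 60° (3.6); CH3 at 120° is gauche with CN at 60° (3.2); CH3 at 120° is gauche with NH2 at 180° (3.5); CHO at 240° is gauche with NH2 at 180° (2.9). Total 13.2 kJ/mol.
CN at 120° is eclipsed. iPr at 0° is eclipsed with H at 0° (8.2); CH3 at 120° is eclipsed with CN at 120° (7.7); CHO at 240° is eclipsed with NH2 at 240° (11.5). Total 27.4 kJ/mol.
CN at 180° is staggered. iPr at 0° is gauche with NH2 at 300° (4.3); CH3 at 120° is gauche with CN at 180° (3.2); CHO at 240° is gauche with CN at 180° (2.5); CHO at 240° is gauche with NH2 at 300° (2.9). Total 12.9 kJ/mol.
CN at 240° is eclipsed. iPr at 0° is eclipsed with NH2 at 0° (14.1); CH3 at 120° is eclipsed with H at 120° (6.5); CHO at 240° is eclipsed with CN at 240° (7.9). Total 28.5 kJ/mol.
CN at 300° is staggered. iPr at 0° is gauche with CN at 300° (3.6); iPr at 0° is gauche with NH2 at 60° (4.3); CH3 at 120° is gauche with NH2 at 60° (3.5); CHO at 240° is gauche with CN at 300° (2.5). Total 13.9 kJ/mol.
The minimum (12.9 kJ/mol) occurs with CN at 180°.

180°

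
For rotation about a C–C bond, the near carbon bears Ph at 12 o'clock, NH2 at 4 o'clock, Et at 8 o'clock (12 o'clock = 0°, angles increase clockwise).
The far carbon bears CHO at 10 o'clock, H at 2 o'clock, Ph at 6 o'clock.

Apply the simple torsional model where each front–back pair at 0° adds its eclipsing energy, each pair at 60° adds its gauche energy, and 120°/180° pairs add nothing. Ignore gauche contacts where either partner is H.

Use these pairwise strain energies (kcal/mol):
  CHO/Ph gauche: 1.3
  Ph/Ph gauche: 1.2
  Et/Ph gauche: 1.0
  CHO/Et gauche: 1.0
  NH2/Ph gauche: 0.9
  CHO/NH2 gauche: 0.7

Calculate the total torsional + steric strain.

4.2 kcal/mol

This conformer (staggered): Ph(0°)/CHO(300°) gauche 1.3; NH2(120°)/Ph(180°) gauche 0.9; Et(240°)/CHO(300°) gauche 1.0; Et(240°)/Ph(180°) gauche 1.0 → 4.2 kcal/mol.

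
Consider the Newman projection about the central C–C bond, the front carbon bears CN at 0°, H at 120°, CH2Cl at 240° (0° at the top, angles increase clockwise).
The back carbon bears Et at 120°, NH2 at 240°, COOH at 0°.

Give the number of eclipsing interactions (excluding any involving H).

Non-H eclipsing pairs: CN(0°)/COOH(0°); CH2Cl(240°)/NH2(240°) — 2 interactions.

2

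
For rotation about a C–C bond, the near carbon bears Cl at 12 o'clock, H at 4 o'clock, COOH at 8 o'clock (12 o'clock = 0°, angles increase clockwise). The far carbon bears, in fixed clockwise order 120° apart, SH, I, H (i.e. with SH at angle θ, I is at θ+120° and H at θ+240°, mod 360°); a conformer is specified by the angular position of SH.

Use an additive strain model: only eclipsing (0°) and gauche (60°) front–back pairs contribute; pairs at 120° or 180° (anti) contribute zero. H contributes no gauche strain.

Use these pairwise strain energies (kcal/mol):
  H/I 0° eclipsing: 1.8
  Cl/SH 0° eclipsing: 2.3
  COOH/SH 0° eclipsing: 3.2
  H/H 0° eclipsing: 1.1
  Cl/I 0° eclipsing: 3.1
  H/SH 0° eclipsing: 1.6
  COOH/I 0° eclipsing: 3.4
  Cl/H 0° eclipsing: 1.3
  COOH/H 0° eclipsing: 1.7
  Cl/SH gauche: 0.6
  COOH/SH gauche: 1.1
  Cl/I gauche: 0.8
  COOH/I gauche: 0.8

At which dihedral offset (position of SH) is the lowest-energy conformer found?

SH at 0° (eclipsed): Cl(0°)/SH(0°) eclipsed 2.3; H(120°)/I(120°) eclipsed 1.8; COOH(240°)/H(240°) eclipsed 1.7 → 5.8 kcal/mol.
SH at 60° (staggered): Cl(0°)/SH(60°) gauche 0.6; COOH(240°)/I(180°) gauche 0.8 → 1.4 kcal/mol.
SH at 120° (eclipsed): Cl(0°)/H(0°) eclipsed 1.3; H(120°)/SH(120°) eclipsed 1.6; COOH(240°)/I(240°) eclipsed 3.4 → 6.3 kcal/mol.
SH at 180° (staggered): Cl(0°)/I(300°) gauche 0.8; COOH(240°)/SH(180°) gauche 1.1; COOH(240°)/I(300°) gauche 0.8 → 2.7 kcal/mol.
SH at 240° (eclipsed): Cl(0°)/I(0°) eclipsed 3.1; H(120°)/H(120°) eclipsed 1.1; COOH(240°)/SH(240°) eclipsed 3.2 → 7.4 kcal/mol.
SH at 300° (staggered): Cl(0°)/SH(300°) gauche 0.6; Cl(0°)/I(60°) gauche 0.8; COOH(240°)/SH(300°) gauche 1.1 → 2.5 kcal/mol.
The minimum (1.4 kcal/mol) occurs with SH at 60°.

60°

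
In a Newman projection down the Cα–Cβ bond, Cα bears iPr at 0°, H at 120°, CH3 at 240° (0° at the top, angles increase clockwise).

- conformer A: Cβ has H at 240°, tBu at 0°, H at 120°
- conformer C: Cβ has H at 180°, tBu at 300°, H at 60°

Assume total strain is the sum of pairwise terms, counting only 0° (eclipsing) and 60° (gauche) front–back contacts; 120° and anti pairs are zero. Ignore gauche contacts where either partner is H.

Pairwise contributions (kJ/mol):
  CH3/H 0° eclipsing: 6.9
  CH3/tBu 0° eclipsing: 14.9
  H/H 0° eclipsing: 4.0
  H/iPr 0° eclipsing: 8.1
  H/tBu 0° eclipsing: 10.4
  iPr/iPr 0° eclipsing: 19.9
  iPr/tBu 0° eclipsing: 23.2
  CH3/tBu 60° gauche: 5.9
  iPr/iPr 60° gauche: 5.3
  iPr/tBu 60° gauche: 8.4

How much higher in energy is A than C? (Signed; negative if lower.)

A (eclipsed): iPr(0°)/tBu(0°) eclipsed 23.2; H(120°)/H(120°) eclipsed 4.0; CH3(240°)/H(240°) eclipsed 6.9 → 34.1 kJ/mol.
C (staggered): iPr(0°)/tBu(300°) gauche 8.4; CH3(240°)/tBu(300°) gauche 5.9 → 14.3 kJ/mol.
E(A) − E(C) = 34.1 − 14.3 = +19.8 kJ/mol.

+19.8 kJ/mol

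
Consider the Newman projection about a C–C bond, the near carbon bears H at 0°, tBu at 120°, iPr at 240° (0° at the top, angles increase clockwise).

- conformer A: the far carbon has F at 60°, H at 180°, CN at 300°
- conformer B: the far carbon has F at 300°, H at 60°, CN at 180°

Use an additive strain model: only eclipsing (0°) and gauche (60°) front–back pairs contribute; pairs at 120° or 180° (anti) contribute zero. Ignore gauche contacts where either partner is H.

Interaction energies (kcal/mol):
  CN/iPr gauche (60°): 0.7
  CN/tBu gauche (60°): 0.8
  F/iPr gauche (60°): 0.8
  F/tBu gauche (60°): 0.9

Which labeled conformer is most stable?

A (staggered): tBu(120°)/F(60°) gauche 0.9; iPr(240°)/CN(300°) gauche 0.7 → 1.6 kcal/mol.
B (staggered): tBu(120°)/CN(180°) gauche 0.8; iPr(240°)/F(300°) gauche 0.8; iPr(240°)/CN(180°) gauche 0.7 → 2.3 kcal/mol.
A has the lowest total (1.6 kcal/mol).

A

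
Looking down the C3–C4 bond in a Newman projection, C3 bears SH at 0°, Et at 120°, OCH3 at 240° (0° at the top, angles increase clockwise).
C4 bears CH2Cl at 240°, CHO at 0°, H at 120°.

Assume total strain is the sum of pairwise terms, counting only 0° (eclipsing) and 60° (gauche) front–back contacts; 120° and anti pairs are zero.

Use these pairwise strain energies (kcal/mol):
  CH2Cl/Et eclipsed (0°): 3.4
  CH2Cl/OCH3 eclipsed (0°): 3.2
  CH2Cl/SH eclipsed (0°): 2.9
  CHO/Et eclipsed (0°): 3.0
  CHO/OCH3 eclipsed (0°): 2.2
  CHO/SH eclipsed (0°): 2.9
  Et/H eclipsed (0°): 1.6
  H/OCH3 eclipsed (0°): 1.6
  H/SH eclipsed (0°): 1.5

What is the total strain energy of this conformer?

7.7 kcal/mol

This conformer is eclipsed. SH at 0° is eclipsed with CHO at 0° (2.9); Et at 120° is eclipsed with H at 120° (1.6); OCH3 at 240° is eclipsed with CH2Cl at 240° (3.2). Total 7.7 kcal/mol.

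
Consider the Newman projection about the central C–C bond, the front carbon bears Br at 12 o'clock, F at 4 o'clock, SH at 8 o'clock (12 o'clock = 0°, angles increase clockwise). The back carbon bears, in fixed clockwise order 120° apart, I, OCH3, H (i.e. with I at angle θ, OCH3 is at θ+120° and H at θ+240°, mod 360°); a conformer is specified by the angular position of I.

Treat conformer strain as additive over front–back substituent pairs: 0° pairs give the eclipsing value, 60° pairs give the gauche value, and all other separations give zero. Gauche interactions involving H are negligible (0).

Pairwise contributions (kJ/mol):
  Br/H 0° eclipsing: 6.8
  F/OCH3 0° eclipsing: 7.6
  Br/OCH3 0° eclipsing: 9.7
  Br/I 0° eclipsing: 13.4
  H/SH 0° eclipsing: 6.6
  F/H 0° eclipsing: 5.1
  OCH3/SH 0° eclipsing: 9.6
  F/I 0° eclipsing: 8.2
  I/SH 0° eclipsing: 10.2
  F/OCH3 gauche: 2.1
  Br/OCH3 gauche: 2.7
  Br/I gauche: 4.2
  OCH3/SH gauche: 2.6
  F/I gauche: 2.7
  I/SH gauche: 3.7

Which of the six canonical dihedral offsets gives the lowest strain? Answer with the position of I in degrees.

I at 0° (eclipsed): Br(0°)/I(0°) eclipsed 13.4; F(120°)/OCH3(120°) eclipsed 7.6; SH(240°)/H(240°) eclipsed 6.6 → 27.6 kJ/mol.
I at 60° (staggered): Br(0°)/I(60°) gauche 4.2; F(120°)/I(60°) gauche 2.7; F(120°)/OCH3(180°) gauche 2.1; SH(240°)/OCH3(180°) gauche 2.6 → 11.6 kJ/mol.
I at 120° (eclipsed): Br(0°)/H(0°) eclipsed 6.8; F(120°)/I(120°) eclipsed 8.2; SH(240°)/OCH3(240°) eclipsed 9.6 → 24.6 kJ/mol.
I at 180° (staggered): Br(0°)/OCH3(300°) gauche 2.7; F(120°)/I(180°) gauche 2.7; SH(240°)/I(180°) gauche 3.7; SH(240°)/OCH3(300°) gauche 2.6 → 11.7 kJ/mol.
I at 240° (eclipsed): Br(0°)/OCH3(0°) eclipsed 9.7; F(120°)/H(120°) eclipsed 5.1; SH(240°)/I(240°) eclipsed 10.2 → 25.0 kJ/mol.
I at 300° (staggered): Br(0°)/I(300°) gauche 4.2; Br(0°)/OCH3(60°) gauche 2.7; F(120°)/OCH3(60°) gauche 2.1; SH(240°)/I(300°) gauche 3.7 → 12.7 kJ/mol.
The minimum (11.6 kJ/mol) occurs with I at 60°.

60°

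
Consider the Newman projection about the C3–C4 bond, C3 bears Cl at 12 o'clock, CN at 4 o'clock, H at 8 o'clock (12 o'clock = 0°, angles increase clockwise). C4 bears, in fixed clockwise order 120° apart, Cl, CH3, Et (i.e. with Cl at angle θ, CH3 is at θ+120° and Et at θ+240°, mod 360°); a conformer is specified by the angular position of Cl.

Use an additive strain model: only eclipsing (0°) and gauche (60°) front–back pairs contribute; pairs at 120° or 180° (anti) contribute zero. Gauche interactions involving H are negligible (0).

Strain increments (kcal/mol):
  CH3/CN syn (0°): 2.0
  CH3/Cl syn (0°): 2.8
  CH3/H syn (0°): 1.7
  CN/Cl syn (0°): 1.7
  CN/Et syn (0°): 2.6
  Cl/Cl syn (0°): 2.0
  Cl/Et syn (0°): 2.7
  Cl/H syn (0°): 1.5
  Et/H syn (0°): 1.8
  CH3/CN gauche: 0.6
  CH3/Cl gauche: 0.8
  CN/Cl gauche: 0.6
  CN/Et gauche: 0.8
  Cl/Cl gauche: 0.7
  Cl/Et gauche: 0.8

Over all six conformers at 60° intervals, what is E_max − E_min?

Cl at 0° (eclipsed): Cl–Cl eclipsed, CN–CH3 eclipsed, H–Et eclipsed; 2.0 + 2.0 + 1.8 = 5.8 kcal/mol.
Cl at 60° (staggered): Cl–Cl gauche, Cl–Et gauche, CN–Cl gauche, CN–CH3 gauche; 0.7 + 0.8 + 0.6 + 0.6 = 2.7 kcal/mol.
Cl at 120° (eclipsed): Cl–Et eclipsed, CN–Cl eclipsed, H–CH3 eclipsed; 2.7 + 1.7 + 1.7 = 6.1 kcal/mol.
Cl at 180° (staggered): Cl–CH3 gauche, Cl–Et gauche, CN–Cl gauche, CN–Et gauche; 0.8 + 0.8 + 0.6 + 0.8 = 3.0 kcal/mol.
Cl at 240° (eclipsed): Cl–CH3 eclipsed, CN–Et eclipsed, H–Cl eclipsed; 2.8 + 2.6 + 1.5 = 6.9 kcal/mol.
Cl at 300° (staggered): Cl–Cl gauche, Cl–CH3 gauche, CN–CH3 gauche, CN–Et gauche; 0.7 + 0.8 + 0.6 + 0.8 = 2.9 kcal/mol.
Max at 240° (6.9 kcal/mol), min at 60° (2.7 kcal/mol); barrier = 4.2 kcal/mol.

4.2 kcal/mol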